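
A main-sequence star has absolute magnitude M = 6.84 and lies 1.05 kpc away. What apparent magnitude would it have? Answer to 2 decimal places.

d = 1.05 kpc = 1050 pc
m = M + 5 log₁₀ d − 5 = 6.84 + 5·3.0212 − 5 = 16.946

m ≈ 16.95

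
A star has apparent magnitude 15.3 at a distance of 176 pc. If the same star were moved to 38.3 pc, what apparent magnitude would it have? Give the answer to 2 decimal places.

m ≈ 11.99

Flux ∝ 1/d², so Δm = 5 log₁₀(d₂/d₁) = 5 log₁₀(38.3/176) = -3.312
m₂ = m₁ + Δm = 15.3 + (-3.312) = 11.988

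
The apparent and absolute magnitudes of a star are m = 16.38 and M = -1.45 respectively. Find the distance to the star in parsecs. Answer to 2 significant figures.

d ≈ 37000 pc

Distance modulus: m − M = 16.38 − (-1.45) = 17.830
m − M = 5 log₁₀ d − 5
log₁₀ d = (m − M)/5 + 1 = 4.5660
d = 10^4.5660 = 36810 pc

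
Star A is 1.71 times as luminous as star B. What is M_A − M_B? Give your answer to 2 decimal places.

M_A − M_B ≈ -0.58

Pogson: ΔM = −2.5 log₁₀(ratio) = −2.5 log₁₀(1.71) = −2.5 × 0.2330 = -0.582
Star A is brighter, so it has the smaller magnitude: the difference is negative.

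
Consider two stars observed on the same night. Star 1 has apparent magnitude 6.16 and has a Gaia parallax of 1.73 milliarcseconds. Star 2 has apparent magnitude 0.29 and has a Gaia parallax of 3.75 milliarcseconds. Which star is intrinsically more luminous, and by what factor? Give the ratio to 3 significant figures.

Star 2 is more luminous, by a factor of 47.4.

Star 1: p = 1.73 mas = 1.73×10^-3″ → d = 1/p = 578.0 pc
Star 1: M = m − 5 log₁₀ d + 5 = 6.16 − 5·2.7620 + 5 = -2.650
Star 2: p = 3.75 mas = 3.75×10^-3″ → d = 1/p = 266.7 pc
Star 2: M = m − 5 log₁₀ d + 5 = 0.29 − 5·2.4260 + 5 = -6.840
ΔM = M_1 − M_2 = -2.650 − (-6.840) = 4.190; smaller M is more luminous → Star 2.
L ratio = 10^(0.4 |ΔM|) = 10^1.676 = 47.43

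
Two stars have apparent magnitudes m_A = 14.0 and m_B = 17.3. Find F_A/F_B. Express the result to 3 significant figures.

Δm = 14.0 − (17.3) = -3.3
Flux ratio = 10^(−0.4 Δm) = 10^(−0.4 × -3.3) = 10^1.320 = 20.89

F_A/F_B ≈ 20.9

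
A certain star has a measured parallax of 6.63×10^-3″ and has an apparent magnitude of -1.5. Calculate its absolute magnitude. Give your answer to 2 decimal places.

M ≈ -7.39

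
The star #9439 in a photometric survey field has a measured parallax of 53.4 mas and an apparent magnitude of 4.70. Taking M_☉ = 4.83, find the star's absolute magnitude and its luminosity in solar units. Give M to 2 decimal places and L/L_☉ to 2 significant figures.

M ≈ 3.34; L/L_☉ ≈ 4.0

d = 1/p = 1000/53.4 mas = 18.73 pc
M = m − 5 log₁₀ d + 5 = 4.70 − 5·1.2725 + 5 = 3.338
M − M_☉ = 3.338 − 4.83 = -1.492
L/L_☉ = 10^(−0.4 × -1.492) = 3.953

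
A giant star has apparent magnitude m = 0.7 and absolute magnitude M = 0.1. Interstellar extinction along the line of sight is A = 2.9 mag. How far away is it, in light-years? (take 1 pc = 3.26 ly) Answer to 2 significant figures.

m − M = 5 log₁₀(d/10 pc) + A  ⇒  0.7 − (0.1) − 2.9 = 5 log₁₀(d/10)
-2.300 = 5 log₁₀(d/10)
log₁₀ d = (m − M − A)/5 + 1 = 0.5400
d = 10^0.5400 = 3.467 pc
= 11.30 ly

d ≈ 11 ly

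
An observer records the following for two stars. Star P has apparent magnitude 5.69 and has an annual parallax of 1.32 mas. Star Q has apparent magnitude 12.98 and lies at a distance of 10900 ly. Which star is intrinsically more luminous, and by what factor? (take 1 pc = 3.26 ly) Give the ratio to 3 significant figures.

Star P: p = 1.32 mas = 1.32×10^-3″ → d = 1/p = 757.6 pc
Star P: M = m − 5 log₁₀ d + 5 = 5.69 − 5·2.8794 + 5 = -3.707
Star Q: d = 10900 ly / 3.26 = 3344 pc
Star Q: M = m − 5 log₁₀ d + 5 = 12.98 − 5·3.5242 + 5 = 0.359
ΔM = M_P − M_Q = -3.707 − (0.359) = -4.066; smaller M is more luminous → Star P.
L ratio = 10^(0.4 |ΔM|) = 10^1.626 = 42.31

Star P is more luminous, by a factor of 42.3.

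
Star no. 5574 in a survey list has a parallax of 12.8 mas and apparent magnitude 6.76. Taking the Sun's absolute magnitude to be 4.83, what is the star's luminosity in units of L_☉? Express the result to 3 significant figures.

L/L_☉ ≈ 10.3

d = 1/p = 1000/12.8 mas = 78.12 pc
M = m − 5 log₁₀ d + 5 = 6.76 − 5·1.8928 + 5 = 2.296
M − M_☉ = 2.296 − 4.83 = -2.534
L/L_☉ = 10^(−0.4 × -2.534) = 10.32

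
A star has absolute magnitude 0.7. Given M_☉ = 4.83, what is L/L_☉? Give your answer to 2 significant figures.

L/L_☉ ≈ 45

M − M_☉ = 0.7 − 4.83 = -4.130
L/L_☉ = 10^(−0.4 (M − M_☉)) = 10^1.652 = 44.87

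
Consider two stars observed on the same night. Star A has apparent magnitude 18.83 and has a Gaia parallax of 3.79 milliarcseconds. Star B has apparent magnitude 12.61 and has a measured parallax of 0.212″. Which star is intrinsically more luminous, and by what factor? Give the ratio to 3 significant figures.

Star A: p = 3.79 mas = 3.79×10^-3″ → d = 1/p = 263.9 pc
Star A: M = m − 5 log₁₀ d + 5 = 18.83 − 5·2.4214 + 5 = 11.723
Star B: d = 1/p = 1/0.212″ = 4.717 pc
Star B: M = m − 5 log₁₀ d + 5 = 12.61 − 5·0.6737 + 5 = 14.242
ΔM = M_A − M_B = 11.723 − (14.242) = -2.518; smaller M is more luminous → Star A.
L ratio = 10^(0.4 |ΔM|) = 10^1.007 = 10.17

Star A is more luminous, by a factor of 10.2.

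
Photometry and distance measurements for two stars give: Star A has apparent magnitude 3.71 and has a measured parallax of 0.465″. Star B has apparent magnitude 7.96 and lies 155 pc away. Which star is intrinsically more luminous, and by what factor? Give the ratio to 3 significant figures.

Star B is more luminous, by a factor of 104.

Star A: d = 1/p = 1/0.465″ = 2.151 pc
Star A: M = m − 5 log₁₀ d + 5 = 3.71 − 5·0.3325 + 5 = 7.047
Star B: M = m − 5 log₁₀ d + 5 = 7.96 − 5·2.1903 + 5 = 2.008
ΔM = M_A − M_B = 7.047 − (2.008) = 5.039; smaller M is more luminous → Star B.
L ratio = 10^(0.4 |ΔM|) = 10^2.016 = 103.6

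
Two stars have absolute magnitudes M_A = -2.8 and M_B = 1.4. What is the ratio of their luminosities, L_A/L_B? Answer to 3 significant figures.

L_A/L_B ≈ 47.9

ΔM = M_A − M_B = -4.2
L_A/L_B = 10^(−0.4 ΔM) = 10^1.680 = 47.86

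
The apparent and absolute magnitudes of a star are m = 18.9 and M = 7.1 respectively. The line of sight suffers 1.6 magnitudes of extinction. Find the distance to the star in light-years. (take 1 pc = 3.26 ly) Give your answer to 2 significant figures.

d ≈ 3600 ly

m − M = 5 log₁₀(d/10 pc) + A  ⇒  18.9 − (7.1) − 1.6 = 5 log₁₀(d/10)
10.200 = 5 log₁₀(d/10)
log₁₀ d = (m − M − A)/5 + 1 = 3.0400
d = 10^3.0400 = 1096 pc
= 3575 ly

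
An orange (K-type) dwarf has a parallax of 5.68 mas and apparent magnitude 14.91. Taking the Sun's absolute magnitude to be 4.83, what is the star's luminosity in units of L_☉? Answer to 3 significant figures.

d = 1/p = 1000/5.68 mas = 176.1 pc
M = m − 5 log₁₀ d + 5 = 14.91 − 5·2.2457 + 5 = 8.682
M − M_☉ = 8.682 − 4.83 = 3.852
L/L_☉ = 10^(−0.4 × 3.852) = 0.02879

L/L_☉ ≈ 0.0288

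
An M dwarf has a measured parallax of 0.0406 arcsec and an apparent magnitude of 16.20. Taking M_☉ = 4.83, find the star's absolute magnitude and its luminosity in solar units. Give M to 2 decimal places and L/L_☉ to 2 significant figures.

d = 1/p = 1/0.0406″ = 24.63 pc
M = m − 5 log₁₀ d + 5 = 16.20 − 5·1.3915 + 5 = 14.243
M − M_☉ = 14.243 − 4.83 = 9.413
L/L_☉ = 10^(−0.4 × 9.413) = 1.718×10^-4

M ≈ 14.24; L/L_☉ ≈ 1.7×10^-4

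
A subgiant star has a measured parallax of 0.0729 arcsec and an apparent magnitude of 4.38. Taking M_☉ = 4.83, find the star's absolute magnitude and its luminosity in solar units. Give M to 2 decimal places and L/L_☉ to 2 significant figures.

d = 1/p = 1/0.0729″ = 13.72 pc
M = m − 5 log₁₀ d + 5 = 4.38 − 5·1.1373 + 5 = 3.694
M − M_☉ = 3.694 − 4.83 = -1.136
L/L_☉ = 10^(−0.4 × -1.136) = 2.848

M ≈ 3.69; L/L_☉ ≈ 2.8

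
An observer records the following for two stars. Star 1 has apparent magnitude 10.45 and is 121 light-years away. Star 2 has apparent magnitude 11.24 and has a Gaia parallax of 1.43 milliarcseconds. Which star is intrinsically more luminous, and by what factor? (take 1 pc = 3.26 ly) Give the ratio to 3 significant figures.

Star 1: d = 121 ly / 3.26 = 37.12 pc
Star 1: M = m − 5 log₁₀ d + 5 = 10.45 − 5·1.5696 + 5 = 7.602
Star 2: p = 1.43 mas = 1.43×10^-3″ → d = 1/p = 699.3 pc
Star 2: M = m − 5 log₁₀ d + 5 = 11.24 − 5·2.8447 + 5 = 2.017
ΔM = M_1 − M_2 = 7.602 − (2.017) = 5.585; smaller M is more luminous → Star 2.
L ratio = 10^(0.4 |ΔM|) = 10^2.234 = 171.5

Star 2 is more luminous, by a factor of 171.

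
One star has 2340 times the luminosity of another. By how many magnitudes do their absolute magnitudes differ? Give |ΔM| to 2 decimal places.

Pogson: ΔM = −2.5 log₁₀(ratio) = −2.5 log₁₀(2340) = −2.5 × 3.3692 = -8.423

|ΔM| ≈ 8.42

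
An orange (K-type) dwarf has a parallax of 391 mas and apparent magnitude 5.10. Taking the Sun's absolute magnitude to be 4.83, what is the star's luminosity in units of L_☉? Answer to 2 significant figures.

L/L_☉ ≈ 0.051

d = 1/p = 1000/391 mas = 2.558 pc
M = m − 5 log₁₀ d + 5 = 5.10 − 5·0.4078 + 5 = 8.061
M − M_☉ = 8.061 − 4.83 = 3.231
L/L_☉ = 10^(−0.4 × 3.231) = 0.05101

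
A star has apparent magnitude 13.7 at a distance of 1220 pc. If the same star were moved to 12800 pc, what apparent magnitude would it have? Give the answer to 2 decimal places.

Flux ∝ 1/d², so Δm = 5 log₁₀(d₂/d₁) = 5 log₁₀(12800/1220) = 5.104
m₂ = m₁ + Δm = 13.7 + (5.104) = 18.804

m ≈ 18.80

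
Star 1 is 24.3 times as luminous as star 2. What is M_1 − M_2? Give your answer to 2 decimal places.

Pogson: ΔM = −2.5 log₁₀(ratio) = −2.5 log₁₀(24.3) = −2.5 × 1.3856 = -3.464
Star 1 is brighter, so it has the smaller magnitude: the difference is negative.

M_1 − M_2 ≈ -3.46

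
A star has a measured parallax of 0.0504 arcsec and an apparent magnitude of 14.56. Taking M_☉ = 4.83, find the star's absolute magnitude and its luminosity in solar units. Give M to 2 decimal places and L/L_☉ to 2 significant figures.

M ≈ 13.07; L/L_☉ ≈ 5.0×10^-4

d = 1/p = 1/0.0504″ = 19.84 pc
M = m − 5 log₁₀ d + 5 = 14.56 − 5·1.2976 + 5 = 13.072
M − M_☉ = 13.072 − 4.83 = 8.242
L/L_☉ = 10^(−0.4 × 8.242) = 5.048×10^-4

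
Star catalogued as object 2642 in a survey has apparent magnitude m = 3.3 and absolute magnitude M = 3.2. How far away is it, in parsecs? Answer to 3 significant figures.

μ = m − M = 0.100
m − M = 5 log₁₀ d − 5
log₁₀ d = (m − M)/5 + 1 = 1.0200
d = 10^1.0200 = 10.47 pc

d ≈ 10.5 pc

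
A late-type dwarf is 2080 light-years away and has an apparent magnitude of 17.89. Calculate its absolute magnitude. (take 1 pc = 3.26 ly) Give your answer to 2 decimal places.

d = 2080 ly / 3.26 = 638.0 pc
5 log₁₀(d/10 pc) = 5 log₁₀(638.0) − 5 = 9.024
M = m − 5 log₁₀(d/10) = 17.89 − 9.024 = 8.866

M ≈ 8.87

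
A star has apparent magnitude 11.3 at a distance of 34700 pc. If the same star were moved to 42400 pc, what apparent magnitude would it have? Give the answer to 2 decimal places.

Flux ∝ 1/d², so Δm = 5 log₁₀(d₂/d₁) = 5 log₁₀(42400/34700) = 0.435
m₂ = m₁ + Δm = 11.3 + (0.435) = 11.735

m ≈ 11.74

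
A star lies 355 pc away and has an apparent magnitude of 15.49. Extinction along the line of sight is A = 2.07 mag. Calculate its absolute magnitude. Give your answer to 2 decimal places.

M ≈ 5.67

5 log₁₀(d/10 pc) = 5 log₁₀(355.0) − 5 = 7.751
M = m − 5 log₁₀(d/10) − A = 15.49 − 7.751 − 2.07 = 5.669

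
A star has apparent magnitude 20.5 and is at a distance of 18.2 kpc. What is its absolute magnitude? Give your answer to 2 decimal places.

d = 18.2 kpc = 18200 pc
5 log₁₀(d/10 pc) = 5 log₁₀(18200) − 5 = 16.300
M = m − 5 log₁₀(d/10) = 20.5 − 16.300 = 4.200

M ≈ 4.20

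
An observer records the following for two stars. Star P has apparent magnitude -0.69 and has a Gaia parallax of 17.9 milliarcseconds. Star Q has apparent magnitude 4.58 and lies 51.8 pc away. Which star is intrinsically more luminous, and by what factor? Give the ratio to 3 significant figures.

Star P: p = 17.9 mas = 0.0179″ → d = 1/p = 55.87 pc
Star P: M = m − 5 log₁₀ d + 5 = -0.69 − 5·1.7471 + 5 = -4.426
Star Q: M = m − 5 log₁₀ d + 5 = 4.58 − 5·1.7143 + 5 = 1.008
ΔM = M_P − M_Q = -4.426 − (1.008) = -5.434; smaller M is more luminous → Star P.
L ratio = 10^(0.4 |ΔM|) = 10^2.174 = 149.2

Star P is more luminous, by a factor of 149.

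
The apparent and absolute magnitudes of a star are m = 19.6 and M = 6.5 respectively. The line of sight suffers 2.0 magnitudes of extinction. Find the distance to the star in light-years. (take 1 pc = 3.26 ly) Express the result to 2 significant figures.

m − M = 5 log₁₀(d/10 pc) + A  ⇒  19.6 − (6.5) − 2.0 = 5 log₁₀(d/10)
11.100 = 5 log₁₀(d/10)
log₁₀ d = (m − M − A)/5 + 1 = 3.2200
d = 10^3.2200 = 1660 pc
= 5410 ly

d ≈ 5400 ly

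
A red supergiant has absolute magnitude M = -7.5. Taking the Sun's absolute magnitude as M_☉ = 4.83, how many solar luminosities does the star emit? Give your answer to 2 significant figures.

L/L_☉ ≈ 86000

M − M_☉ = -7.5 − 4.83 = -12.330
L/L_☉ = 10^(−0.4 (M − M_☉)) = 10^4.932 = 85510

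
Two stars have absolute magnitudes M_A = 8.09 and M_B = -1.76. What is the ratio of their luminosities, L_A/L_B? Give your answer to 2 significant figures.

ΔM = M_A − M_B = 9.85
L_A/L_B = 10^(−0.4 ΔM) = 10^-3.940 = 1.148×10^-4

L_A/L_B ≈ 1.1×10^-4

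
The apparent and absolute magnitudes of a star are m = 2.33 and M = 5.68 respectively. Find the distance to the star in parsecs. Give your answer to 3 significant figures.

Distance modulus: m − M = 2.33 − (5.68) = -3.350
m − M = 5 log₁₀ d − 5
log₁₀ d = (m − M)/5 + 1 = 0.3300
d = 10^0.3300 = 2.138 pc

d ≈ 2.14 pc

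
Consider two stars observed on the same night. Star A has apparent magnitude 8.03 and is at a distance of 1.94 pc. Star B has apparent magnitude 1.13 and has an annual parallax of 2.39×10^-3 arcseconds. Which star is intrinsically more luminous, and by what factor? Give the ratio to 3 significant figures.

Star B is more luminous, by a factor of 2.68×10^7.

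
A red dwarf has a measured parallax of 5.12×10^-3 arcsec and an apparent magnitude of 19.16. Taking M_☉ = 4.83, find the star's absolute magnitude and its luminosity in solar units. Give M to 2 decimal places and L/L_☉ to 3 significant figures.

d = 1/p = 1/5.12×10^-3″ = 195.3 pc
M = m − 5 log₁₀ d + 5 = 19.16 − 5·2.2907 + 5 = 12.706
M − M_☉ = 12.706 − 4.83 = 7.876
L/L_☉ = 10^(−0.4 × 7.876) = 7.071×10^-4

M ≈ 12.71; L/L_☉ ≈ 7.07×10^-4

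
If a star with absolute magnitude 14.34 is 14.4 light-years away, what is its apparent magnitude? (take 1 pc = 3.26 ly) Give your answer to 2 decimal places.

m ≈ 12.57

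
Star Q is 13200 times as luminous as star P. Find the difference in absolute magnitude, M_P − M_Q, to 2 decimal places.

Pogson: ΔM = −2.5 log₁₀(ratio) = −2.5 log₁₀(13200) = −2.5 × 4.1206 = -10.301
Star Q is brighter so has the smaller magnitude: M_P − M_Q is positive.

M_P − M_Q ≈ 10.30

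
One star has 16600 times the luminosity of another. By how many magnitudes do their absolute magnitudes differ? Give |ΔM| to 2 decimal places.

Pogson: ΔM = −2.5 log₁₀(ratio) = −2.5 log₁₀(16600) = −2.5 × 4.2201 = -10.550

|ΔM| ≈ 10.55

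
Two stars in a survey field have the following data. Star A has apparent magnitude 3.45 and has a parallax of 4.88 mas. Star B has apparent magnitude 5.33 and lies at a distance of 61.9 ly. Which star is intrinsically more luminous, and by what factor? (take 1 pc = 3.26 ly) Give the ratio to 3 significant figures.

Star A: p = 4.88 mas = 4.88×10^-3″ → d = 1/p = 204.9 pc
Star A: M = m − 5 log₁₀ d + 5 = 3.45 − 5·2.3116 + 5 = -3.108
Star B: d = 61.9 ly / 3.26 = 18.99 pc
Star B: M = m − 5 log₁₀ d + 5 = 5.33 − 5·1.2785 + 5 = 3.938
ΔM = M_A − M_B = -3.108 − (3.938) = -7.046; smaller M is more luminous → Star A.
L ratio = 10^(0.4 |ΔM|) = 10^2.818 = 658.0

Star A is more luminous, by a factor of 658.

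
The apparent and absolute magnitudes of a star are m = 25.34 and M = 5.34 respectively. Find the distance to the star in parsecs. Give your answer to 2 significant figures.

Distance modulus: m − M = 25.34 − (5.34) = 20.000
m − M = 5 log₁₀ d − 5
log₁₀ d = (m − M)/5 + 1 = 5.0000
d = 10^5.0000 = 100000 pc

d ≈ 100000 pc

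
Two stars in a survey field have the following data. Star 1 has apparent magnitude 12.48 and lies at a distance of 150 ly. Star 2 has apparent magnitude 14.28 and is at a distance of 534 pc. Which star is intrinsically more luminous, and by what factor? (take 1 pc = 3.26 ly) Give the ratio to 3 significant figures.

Star 2 is more luminous, by a factor of 25.7.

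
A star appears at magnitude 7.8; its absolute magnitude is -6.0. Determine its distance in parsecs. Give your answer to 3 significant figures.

d ≈ 5750 pc

μ = m − M = 13.800
m − M = 5 log₁₀ d − 5
log₁₀ d = (m − M)/5 + 1 = 3.7600
d = 10^3.7600 = 5754 pc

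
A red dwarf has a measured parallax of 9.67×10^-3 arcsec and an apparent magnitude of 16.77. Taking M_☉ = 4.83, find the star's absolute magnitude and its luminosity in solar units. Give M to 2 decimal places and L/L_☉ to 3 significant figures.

d = 1/p = 1/9.67×10^-3″ = 103.4 pc
M = m − 5 log₁₀ d + 5 = 16.77 − 5·2.0146 + 5 = 11.697
M − M_☉ = 11.697 − 4.83 = 6.867
L/L_☉ = 10^(−0.4 × 6.867) = 1.791×10^-3

M ≈ 11.70; L/L_☉ ≈ 1.79×10^-3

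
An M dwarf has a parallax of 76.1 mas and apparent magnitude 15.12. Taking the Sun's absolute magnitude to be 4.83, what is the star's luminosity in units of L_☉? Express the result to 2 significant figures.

d = 1/p = 1000/76.1 mas = 13.14 pc
M = m − 5 log₁₀ d + 5 = 15.12 − 5·1.1186 + 5 = 14.527
M − M_☉ = 14.527 − 4.83 = 9.697
L/L_☉ = 10^(−0.4 × 9.697) = 1.322×10^-4

L/L_☉ ≈ 1.3×10^-4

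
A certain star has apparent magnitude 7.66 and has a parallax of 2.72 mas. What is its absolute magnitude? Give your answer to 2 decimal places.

M ≈ -0.17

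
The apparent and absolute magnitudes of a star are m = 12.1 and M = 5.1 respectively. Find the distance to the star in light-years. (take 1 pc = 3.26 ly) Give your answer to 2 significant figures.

d ≈ 820 ly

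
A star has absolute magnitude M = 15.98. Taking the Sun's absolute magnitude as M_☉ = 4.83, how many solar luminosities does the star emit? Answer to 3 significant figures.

M − M_☉ = 15.98 − 4.83 = 11.150
L/L_☉ = 10^(−0.4 (M − M_☉)) = 10^-4.460 = 3.467×10^-5

L/L_☉ ≈ 3.47×10^-5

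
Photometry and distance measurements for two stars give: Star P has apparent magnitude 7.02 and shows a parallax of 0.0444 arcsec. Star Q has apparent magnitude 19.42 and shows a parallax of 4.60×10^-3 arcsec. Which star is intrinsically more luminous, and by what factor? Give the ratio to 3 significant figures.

Star P: d = 1/p = 1/0.0444″ = 22.52 pc
Star P: M = m − 5 log₁₀ d + 5 = 7.02 − 5·1.3526 + 5 = 5.257
Star Q: d = 1/p = 1/4.60×10^-3″ = 217.4 pc
Star Q: M = m − 5 log₁₀ d + 5 = 19.42 − 5·2.3372 + 5 = 12.734
ΔM = M_P − M_Q = 5.257 − (12.734) = -7.477; smaller M is more luminous → Star P.
L ratio = 10^(0.4 |ΔM|) = 10^2.991 = 978.9

Star P is more luminous, by a factor of 979.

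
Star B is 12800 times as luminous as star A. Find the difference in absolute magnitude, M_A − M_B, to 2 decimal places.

M_A − M_B ≈ 10.27

Pogson: ΔM = −2.5 log₁₀(ratio) = −2.5 log₁₀(12800) = −2.5 × 4.1072 = -10.268
Star B is brighter so has the smaller magnitude: M_A − M_B is positive.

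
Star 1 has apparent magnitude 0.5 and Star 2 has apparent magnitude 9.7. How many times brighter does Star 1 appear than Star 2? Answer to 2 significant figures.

4800

Δm = 0.5 − (9.7) = -9.2
Flux ratio = 10^(−0.4 Δm) = 10^(−0.4 × -9.2) = 10^3.680 = 4786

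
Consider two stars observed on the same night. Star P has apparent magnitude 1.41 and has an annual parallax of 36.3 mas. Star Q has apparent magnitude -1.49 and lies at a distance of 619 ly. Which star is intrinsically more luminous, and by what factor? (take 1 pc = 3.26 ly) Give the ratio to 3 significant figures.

Star Q is more luminous, by a factor of 687.

Star P: p = 36.3 mas = 0.0363″ → d = 1/p = 27.55 pc
Star P: M = m − 5 log₁₀ d + 5 = 1.41 − 5·1.4401 + 5 = -0.790
Star Q: d = 619 ly / 3.26 = 189.9 pc
Star Q: M = m − 5 log₁₀ d + 5 = -1.49 − 5·2.2785 + 5 = -7.882
ΔM = M_P − M_Q = -0.790 − (-7.882) = 7.092; smaller M is more luminous → Star Q.
L ratio = 10^(0.4 |ΔM|) = 10^2.837 = 686.7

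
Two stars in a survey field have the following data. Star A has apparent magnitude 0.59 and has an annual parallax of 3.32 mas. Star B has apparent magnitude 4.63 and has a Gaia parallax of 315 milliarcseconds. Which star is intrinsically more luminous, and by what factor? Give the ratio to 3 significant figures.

Star A is more luminous, by a factor of 372000.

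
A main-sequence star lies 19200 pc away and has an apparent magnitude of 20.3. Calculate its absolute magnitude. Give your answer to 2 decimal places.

5 log₁₀(d/10 pc) = 5 log₁₀(19200) − 5 = 16.417
M = m − 5 log₁₀(d/10) = 20.3 − 16.417 = 3.883

M ≈ 3.88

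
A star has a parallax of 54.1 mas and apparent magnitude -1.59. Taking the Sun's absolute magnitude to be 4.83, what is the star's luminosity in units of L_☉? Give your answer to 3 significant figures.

L/L_☉ ≈ 1260

d = 1/p = 1000/54.1 mas = 18.48 pc
M = m − 5 log₁₀ d + 5 = -1.59 − 5·1.2668 + 5 = -2.924
M − M_☉ = -2.924 − 4.83 = -7.754
L/L_☉ = 10^(−0.4 × -7.754) = 1264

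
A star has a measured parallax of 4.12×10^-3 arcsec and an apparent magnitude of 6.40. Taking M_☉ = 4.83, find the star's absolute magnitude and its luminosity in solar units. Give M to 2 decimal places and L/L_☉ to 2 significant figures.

d = 1/p = 1/4.12×10^-3″ = 242.7 pc
M = m − 5 log₁₀ d + 5 = 6.40 − 5·2.3851 + 5 = -0.526
M − M_☉ = -0.526 − 4.83 = -5.356
L/L_☉ = 10^(−0.4 × -5.356) = 138.7

M ≈ -0.53; L/L_☉ ≈ 140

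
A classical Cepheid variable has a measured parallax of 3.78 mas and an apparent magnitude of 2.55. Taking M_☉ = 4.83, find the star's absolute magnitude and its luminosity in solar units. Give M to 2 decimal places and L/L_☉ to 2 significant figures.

M ≈ -4.56; L/L_☉ ≈ 5700

d = 1/p = 1000/3.78 mas = 264.6 pc
M = m − 5 log₁₀ d + 5 = 2.55 − 5·2.4225 + 5 = -4.563
M − M_☉ = -4.563 − 4.83 = -9.393
L/L_☉ = 10^(−0.4 × -9.393) = 5715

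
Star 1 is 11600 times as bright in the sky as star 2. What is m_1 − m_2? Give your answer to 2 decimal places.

m_1 − m_2 ≈ -10.16

Pogson: Δm = −2.5 log₁₀(ratio) = −2.5 log₁₀(11600) = −2.5 × 4.0645 = -10.161
Star 1 is brighter, so it has the smaller magnitude: the difference is negative.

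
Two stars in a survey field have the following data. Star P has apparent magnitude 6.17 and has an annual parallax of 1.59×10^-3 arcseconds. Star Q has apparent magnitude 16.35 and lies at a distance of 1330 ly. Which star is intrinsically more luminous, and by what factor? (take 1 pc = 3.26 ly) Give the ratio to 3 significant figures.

Star P: d = 1/p = 1/1.59×10^-3″ = 628.9 pc
Star P: M = m − 5 log₁₀ d + 5 = 6.17 − 5·2.7986 + 5 = -2.823
Star Q: d = 1330 ly / 3.26 = 408.0 pc
Star Q: M = m − 5 log₁₀ d + 5 = 16.35 − 5·2.6106 + 5 = 8.297
ΔM = M_P − M_Q = -2.823 − (8.297) = -11.120; smaller M is more luminous → Star P.
L ratio = 10^(0.4 |ΔM|) = 10^4.448 = 28050

Star P is more luminous, by a factor of 28100.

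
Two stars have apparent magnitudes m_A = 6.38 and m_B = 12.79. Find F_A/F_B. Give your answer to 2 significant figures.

F_A/F_B ≈ 370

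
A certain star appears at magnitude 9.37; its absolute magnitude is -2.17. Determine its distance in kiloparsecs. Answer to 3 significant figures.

Distance modulus: m − M = 9.37 − (-2.17) = 11.540
m − M = 5 log₁₀ d − 5
log₁₀ d = (m − M)/5 + 1 = 3.3080
d = 10^3.3080 = 2032 pc
= 2.032 kpc

d ≈ 2.03 kpc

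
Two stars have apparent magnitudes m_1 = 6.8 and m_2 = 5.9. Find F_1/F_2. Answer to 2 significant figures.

Δm = 6.8 − (5.9) = 0.9
Flux ratio = 10^(−0.4 Δm) = 10^(−0.4 × 0.9) = 10^-0.360 = 0.4365

F_1/F_2 ≈ 0.44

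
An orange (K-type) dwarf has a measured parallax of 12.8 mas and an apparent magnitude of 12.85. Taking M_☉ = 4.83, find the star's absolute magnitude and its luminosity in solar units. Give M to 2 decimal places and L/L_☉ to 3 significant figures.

M ≈ 8.39; L/L_☉ ≈ 0.0378

d = 1/p = 1000/12.8 mas = 78.12 pc
M = m − 5 log₁₀ d + 5 = 12.85 − 5·1.8928 + 5 = 8.386
M − M_☉ = 8.386 − 4.83 = 3.556
L/L_☉ = 10^(−0.4 × 3.556) = 0.03781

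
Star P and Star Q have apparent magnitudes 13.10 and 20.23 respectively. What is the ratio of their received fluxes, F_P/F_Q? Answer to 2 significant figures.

F_P/F_Q ≈ 710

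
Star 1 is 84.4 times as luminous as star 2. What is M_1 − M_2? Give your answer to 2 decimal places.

M_1 − M_2 ≈ -4.82

Pogson: ΔM = −2.5 log₁₀(ratio) = −2.5 log₁₀(84.4) = −2.5 × 1.9263 = -4.816
Star 1 is brighter, so it has the smaller magnitude: the difference is negative.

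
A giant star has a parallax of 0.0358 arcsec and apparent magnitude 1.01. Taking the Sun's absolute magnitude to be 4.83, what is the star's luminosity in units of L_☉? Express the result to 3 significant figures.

L/L_☉ ≈ 263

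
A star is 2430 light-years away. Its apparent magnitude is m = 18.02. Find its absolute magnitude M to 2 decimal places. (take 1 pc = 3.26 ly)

d = 2430 ly / 3.26 = 745.4 pc
5 log₁₀(d/10 pc) = 5 log₁₀(745.4) − 5 = 9.362
M = m − 5 log₁₀(d/10) = 18.02 − 9.362 = 8.658

M ≈ 8.66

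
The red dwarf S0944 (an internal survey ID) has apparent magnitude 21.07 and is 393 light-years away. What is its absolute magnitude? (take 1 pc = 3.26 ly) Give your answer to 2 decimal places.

d = 393 ly / 3.26 = 120.6 pc
5 log₁₀(d/10 pc) = 5 log₁₀(120.6) − 5 = 5.406
M = m − 5 log₁₀(d/10) = 21.07 − 5.406 = 15.664

M ≈ 15.66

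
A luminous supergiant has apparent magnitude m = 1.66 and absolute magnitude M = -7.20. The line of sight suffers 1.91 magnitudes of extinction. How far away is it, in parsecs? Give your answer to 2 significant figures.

d ≈ 250 pc

m − M = 5 log₁₀(d/10 pc) + A  ⇒  1.66 − (-7.20) − 1.91 = 5 log₁₀(d/10)
6.950 = 5 log₁₀(d/10)
log₁₀ d = (m − M − A)/5 + 1 = 2.3900
d = 10^2.3900 = 245.5 pc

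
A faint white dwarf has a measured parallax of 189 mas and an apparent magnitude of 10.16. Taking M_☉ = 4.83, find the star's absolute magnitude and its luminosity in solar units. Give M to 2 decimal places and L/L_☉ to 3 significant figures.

M ≈ 11.54; L/L_☉ ≈ 2.07×10^-3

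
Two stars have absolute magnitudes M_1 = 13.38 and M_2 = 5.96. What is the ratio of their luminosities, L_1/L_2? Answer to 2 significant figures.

L_1/L_2 ≈ 1.1×10^-3

ΔM = M_1 − M_2 = 7.42
L_1/L_2 = 10^(−0.4 ΔM) = 10^-2.968 = 1.076×10^-3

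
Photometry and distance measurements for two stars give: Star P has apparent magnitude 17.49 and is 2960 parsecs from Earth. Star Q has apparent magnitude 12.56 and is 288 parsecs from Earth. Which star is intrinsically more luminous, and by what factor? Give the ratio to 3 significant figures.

Star P is more luminous, by a factor of 1.13.

Star P: M = m − 5 log₁₀ d + 5 = 17.49 − 5·3.4713 + 5 = 5.134
Star Q: M = m − 5 log₁₀ d + 5 = 12.56 − 5·2.4594 + 5 = 5.263
ΔM = M_P − M_Q = 5.134 − (5.263) = -0.129; smaller M is more luminous → Star P.
L ratio = 10^(0.4 |ΔM|) = 10^0.052 = 1.127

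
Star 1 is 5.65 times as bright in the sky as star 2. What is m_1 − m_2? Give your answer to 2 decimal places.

Pogson: Δm = −2.5 log₁₀(ratio) = −2.5 log₁₀(5.65) = −2.5 × 0.7520 = -1.880
Star 1 is brighter, so it has the smaller magnitude: the difference is negative.

m_1 − m_2 ≈ -1.88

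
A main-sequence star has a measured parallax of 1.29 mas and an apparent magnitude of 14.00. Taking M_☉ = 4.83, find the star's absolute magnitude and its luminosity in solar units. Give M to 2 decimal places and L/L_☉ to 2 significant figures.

d = 1/p = 1000/1.29 mas = 775.2 pc
M = m − 5 log₁₀ d + 5 = 14.00 − 5·2.8894 + 5 = 4.553
M − M_☉ = 4.553 − 4.83 = -0.277
L/L_☉ = 10^(−0.4 × -0.277) = 1.291

M ≈ 4.55; L/L_☉ ≈ 1.3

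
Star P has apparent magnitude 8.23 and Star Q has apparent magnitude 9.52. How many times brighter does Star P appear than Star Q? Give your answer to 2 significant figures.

3.3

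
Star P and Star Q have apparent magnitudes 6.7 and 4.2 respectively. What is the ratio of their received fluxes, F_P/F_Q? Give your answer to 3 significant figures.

Δm = 6.7 − (4.2) = 2.5
Flux ratio = 10^(−0.4 Δm) = 10^(−0.4 × 2.5) = 10^-1.000 = 0.1000

F_P/F_Q ≈ 0.100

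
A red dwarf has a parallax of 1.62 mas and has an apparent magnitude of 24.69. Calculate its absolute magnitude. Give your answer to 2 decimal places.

M ≈ 15.74

p = 1.62 mas = 1.62×10^-3″ → d = 1/p = 617.3 pc
5 log₁₀(d/10 pc) = 5 log₁₀(617.3) − 5 = 8.952
M = m − 5 log₁₀(d/10) = 24.69 − 8.952 = 15.738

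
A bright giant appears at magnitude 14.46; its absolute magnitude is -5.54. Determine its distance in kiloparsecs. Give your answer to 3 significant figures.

μ = m − M = 20.000
m − M = 5 log₁₀ d − 5
log₁₀ d = (m − M)/5 + 1 = 5.0000
d = 10^5.0000 = 100000 pc
= 100.0 kpc

d ≈ 100 kpc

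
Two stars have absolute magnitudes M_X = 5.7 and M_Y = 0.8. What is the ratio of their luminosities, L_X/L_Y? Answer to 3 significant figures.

L_X/L_Y ≈ 0.0110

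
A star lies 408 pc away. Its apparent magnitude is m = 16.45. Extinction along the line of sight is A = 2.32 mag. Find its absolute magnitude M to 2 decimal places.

5 log₁₀(d/10 pc) = 5 log₁₀(408.0) − 5 = 8.053
M = m − 5 log₁₀(d/10) − A = 16.45 − 8.053 − 2.32 = 6.077

M ≈ 6.08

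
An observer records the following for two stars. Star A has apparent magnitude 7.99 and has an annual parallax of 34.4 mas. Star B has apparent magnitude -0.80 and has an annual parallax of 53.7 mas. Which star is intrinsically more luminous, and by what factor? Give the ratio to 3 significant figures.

Star A: p = 34.4 mas = 0.0344″ → d = 1/p = 29.07 pc
Star A: M = m − 5 log₁₀ d + 5 = 7.99 − 5·1.4634 + 5 = 5.673
Star B: p = 53.7 mas = 0.0537″ → d = 1/p = 18.62 pc
Star B: M = m − 5 log₁₀ d + 5 = -0.80 − 5·1.2700 + 5 = -2.150
ΔM = M_A − M_B = 5.673 − (-2.150) = 7.823; smaller M is more luminous → Star B.
L ratio = 10^(0.4 |ΔM|) = 10^3.129 = 1346

Star B is more luminous, by a factor of 1350.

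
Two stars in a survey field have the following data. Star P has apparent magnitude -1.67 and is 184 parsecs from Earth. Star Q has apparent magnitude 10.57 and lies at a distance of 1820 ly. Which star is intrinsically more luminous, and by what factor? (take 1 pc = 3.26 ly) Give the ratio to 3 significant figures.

Star P is more luminous, by a factor of 8550.

Star P: M = m − 5 log₁₀ d + 5 = -1.67 − 5·2.2648 + 5 = -7.994
Star Q: d = 1820 ly / 3.26 = 558.3 pc
Star Q: M = m − 5 log₁₀ d + 5 = 10.57 − 5·2.7469 + 5 = 1.836
ΔM = M_P − M_Q = -7.994 − (1.836) = -9.830; smaller M is more luminous → Star P.
L ratio = 10^(0.4 |ΔM|) = 10^3.932 = 8549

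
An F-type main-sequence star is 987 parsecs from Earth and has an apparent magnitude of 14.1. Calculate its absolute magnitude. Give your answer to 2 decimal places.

M ≈ 4.13

5 log₁₀(d/10 pc) = 5 log₁₀(987.0) − 5 = 9.972
M = m − 5 log₁₀(d/10) = 14.1 − 9.972 = 4.128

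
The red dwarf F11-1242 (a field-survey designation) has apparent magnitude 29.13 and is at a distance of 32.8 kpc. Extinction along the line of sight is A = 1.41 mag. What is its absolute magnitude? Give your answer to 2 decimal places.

M ≈ 10.14

d = 32.8 kpc = 32800 pc
5 log₁₀(d/10 pc) = 5 log₁₀(32800) − 5 = 17.579
M = m − 5 log₁₀(d/10) − A = 29.13 − 17.579 − 1.41 = 10.141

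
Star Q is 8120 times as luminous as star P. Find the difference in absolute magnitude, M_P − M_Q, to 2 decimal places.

M_P − M_Q ≈ 9.77

Pogson: ΔM = −2.5 log₁₀(ratio) = −2.5 log₁₀(8120) = −2.5 × 3.9096 = -9.774
Star Q is brighter so has the smaller magnitude: M_P − M_Q is positive.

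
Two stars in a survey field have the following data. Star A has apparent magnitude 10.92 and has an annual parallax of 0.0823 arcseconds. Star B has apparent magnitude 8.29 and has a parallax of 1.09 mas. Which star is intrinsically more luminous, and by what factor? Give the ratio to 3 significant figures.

Star B is more luminous, by a factor of 64300.

Star A: d = 1/p = 1/0.0823″ = 12.15 pc
Star A: M = m − 5 log₁₀ d + 5 = 10.92 − 5·1.0846 + 5 = 10.497
Star B: p = 1.09 mas = 1.09×10^-3″ → d = 1/p = 917.4 pc
Star B: M = m − 5 log₁₀ d + 5 = 8.29 − 5·2.9626 + 5 = -1.523
ΔM = M_A − M_B = 10.497 − (-1.523) = 12.020; smaller M is more luminous → Star B.
L ratio = 10^(0.4 |ΔM|) = 10^4.808 = 64260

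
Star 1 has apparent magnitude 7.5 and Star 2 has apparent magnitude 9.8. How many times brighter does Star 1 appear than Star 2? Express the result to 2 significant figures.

8.3

Magnitude difference = -2.3
Flux ratio = 10^(−0.4 Δm) = 10^(−0.4 × -2.3) = 10^0.920 = 8.318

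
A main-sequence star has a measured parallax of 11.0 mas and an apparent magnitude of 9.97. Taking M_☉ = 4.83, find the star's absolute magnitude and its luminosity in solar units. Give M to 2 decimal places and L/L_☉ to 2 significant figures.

M ≈ 5.18; L/L_☉ ≈ 0.73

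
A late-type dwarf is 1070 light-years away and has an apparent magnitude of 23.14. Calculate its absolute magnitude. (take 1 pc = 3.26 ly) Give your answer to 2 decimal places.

d = 1070 ly / 3.26 = 328.2 pc
5 log₁₀(d/10 pc) = 5 log₁₀(328.2) − 5 = 7.581
M = m − 5 log₁₀(d/10) = 23.14 − 7.581 = 15.559

M ≈ 15.56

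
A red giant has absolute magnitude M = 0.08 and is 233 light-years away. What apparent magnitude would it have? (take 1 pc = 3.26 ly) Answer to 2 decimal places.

d = 233 ly / 3.26 = 71.47 pc
m = M + 5 log₁₀ d − 5 = 0.08 + 5·1.8541 − 5 = 4.351

m ≈ 4.35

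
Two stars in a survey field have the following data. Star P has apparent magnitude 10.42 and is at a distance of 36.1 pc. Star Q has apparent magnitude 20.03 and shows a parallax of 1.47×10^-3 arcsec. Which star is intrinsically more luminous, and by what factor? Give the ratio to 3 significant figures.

Star P: M = m − 5 log₁₀ d + 5 = 10.42 − 5·1.5575 + 5 = 7.632
Star Q: d = 1/p = 1/1.47×10^-3″ = 680.3 pc
Star Q: M = m − 5 log₁₀ d + 5 = 20.03 − 5·2.8327 + 5 = 10.867
ΔM = M_P − M_Q = 7.632 − (10.867) = -3.234; smaller M is more luminous → Star P.
L ratio = 10^(0.4 |ΔM|) = 10^1.294 = 19.66

Star P is more luminous, by a factor of 19.7.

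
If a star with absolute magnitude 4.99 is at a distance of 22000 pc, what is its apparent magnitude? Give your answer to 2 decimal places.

m = M + 5 log₁₀ d − 5 = 4.99 + 5·4.3424 − 5 = 21.702

m ≈ 21.70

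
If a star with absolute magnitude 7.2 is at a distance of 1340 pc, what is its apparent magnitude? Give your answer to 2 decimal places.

m ≈ 17.84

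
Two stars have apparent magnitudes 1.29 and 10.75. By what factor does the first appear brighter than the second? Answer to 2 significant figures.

6100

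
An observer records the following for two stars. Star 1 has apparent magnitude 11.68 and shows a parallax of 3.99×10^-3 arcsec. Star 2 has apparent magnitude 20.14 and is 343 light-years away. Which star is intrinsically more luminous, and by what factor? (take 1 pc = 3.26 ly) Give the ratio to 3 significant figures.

Star 1 is more luminous, by a factor of 13700.

Star 1: d = 1/p = 1/3.99×10^-3″ = 250.6 pc
Star 1: M = m − 5 log₁₀ d + 5 = 11.68 − 5·2.3990 + 5 = 4.685
Star 2: d = 343 ly / 3.26 = 105.2 pc
Star 2: M = m − 5 log₁₀ d + 5 = 20.14 − 5·2.0221 + 5 = 15.030
ΔM = M_1 − M_2 = 4.685 − (15.030) = -10.345; smaller M is more luminous → Star 1.
L ratio = 10^(0.4 |ΔM|) = 10^4.138 = 13740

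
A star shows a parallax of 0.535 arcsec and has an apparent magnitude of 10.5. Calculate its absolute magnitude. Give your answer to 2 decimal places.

d = 1/p = 1/0.535″ = 1.869 pc
5 log₁₀(d/10 pc) = 5 log₁₀(1.869) − 5 = -3.642
M = m − 5 log₁₀(d/10) = 10.5 + 3.642 = 14.142

M ≈ 14.14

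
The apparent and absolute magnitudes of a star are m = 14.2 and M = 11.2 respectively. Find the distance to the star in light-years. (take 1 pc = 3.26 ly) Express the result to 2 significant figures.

Distance modulus: m − M = 14.2 − (11.2) = 3.000
m − M = 5 log₁₀ d − 5
log₁₀ d = (m − M)/5 + 1 = 1.6000
d = 10^1.6000 = 39.81 pc
= 129.8 ly

d ≈ 130 ly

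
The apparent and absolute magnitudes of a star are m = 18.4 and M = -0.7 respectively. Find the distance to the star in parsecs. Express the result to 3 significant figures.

Distance modulus: m − M = 18.4 − (-0.7) = 19.100
m − M = 5 log₁₀ d − 5
log₁₀ d = (m − M)/5 + 1 = 4.8200
d = 10^4.8200 = 66070 pc

d ≈ 66100 pc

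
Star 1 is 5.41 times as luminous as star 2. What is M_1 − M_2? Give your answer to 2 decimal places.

M_1 − M_2 ≈ -1.83

Pogson: ΔM = −2.5 log₁₀(ratio) = −2.5 log₁₀(5.41) = −2.5 × 0.7332 = -1.833
Star 1 is brighter, so it has the smaller magnitude: the difference is negative.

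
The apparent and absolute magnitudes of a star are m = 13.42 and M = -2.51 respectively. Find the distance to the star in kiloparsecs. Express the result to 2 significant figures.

d ≈ 15 kpc

Distance modulus: m − M = 13.42 − (-2.51) = 15.930
m − M = 5 log₁₀ d − 5
log₁₀ d = (m − M)/5 + 1 = 4.1860
d = 10^4.1860 = 15350 pc
= 15.35 kpc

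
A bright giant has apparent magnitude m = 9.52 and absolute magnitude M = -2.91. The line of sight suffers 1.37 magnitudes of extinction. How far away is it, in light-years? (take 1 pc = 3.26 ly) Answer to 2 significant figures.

m − M = 5 log₁₀(d/10 pc) + A  ⇒  9.52 − (-2.91) − 1.37 = 5 log₁₀(d/10)
11.060 = 5 log₁₀(d/10)
log₁₀ d = (m − M − A)/5 + 1 = 3.2120
d = 10^3.2120 = 1629 pc
= 5312 ly

d ≈ 5300 ly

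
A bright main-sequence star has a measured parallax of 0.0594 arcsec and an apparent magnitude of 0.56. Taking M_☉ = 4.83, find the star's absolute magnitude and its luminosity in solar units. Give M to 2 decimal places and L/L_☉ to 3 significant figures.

M ≈ -0.57; L/L_☉ ≈ 145

d = 1/p = 1/0.0594″ = 16.84 pc
M = m − 5 log₁₀ d + 5 = 0.56 − 5·1.2262 + 5 = -0.571
M − M_☉ = -0.571 − 4.83 = -5.401
L/L_☉ = 10^(−0.4 × -5.401) = 144.7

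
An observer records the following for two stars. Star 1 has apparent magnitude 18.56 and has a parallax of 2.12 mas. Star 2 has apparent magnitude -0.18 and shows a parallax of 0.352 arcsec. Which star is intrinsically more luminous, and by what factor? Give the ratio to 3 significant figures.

Star 1: p = 2.12 mas = 2.12×10^-3″ → d = 1/p = 471.7 pc
Star 1: M = m − 5 log₁₀ d + 5 = 18.56 − 5·2.6737 + 5 = 10.192
Star 2: d = 1/p = 1/0.352″ = 2.841 pc
Star 2: M = m − 5 log₁₀ d + 5 = -0.18 − 5·0.4535 + 5 = 2.553
ΔM = M_1 − M_2 = 10.192 − (2.553) = 7.639; smaller M is more luminous → Star 2.
L ratio = 10^(0.4 |ΔM|) = 10^3.056 = 1137

Star 2 is more luminous, by a factor of 1140.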